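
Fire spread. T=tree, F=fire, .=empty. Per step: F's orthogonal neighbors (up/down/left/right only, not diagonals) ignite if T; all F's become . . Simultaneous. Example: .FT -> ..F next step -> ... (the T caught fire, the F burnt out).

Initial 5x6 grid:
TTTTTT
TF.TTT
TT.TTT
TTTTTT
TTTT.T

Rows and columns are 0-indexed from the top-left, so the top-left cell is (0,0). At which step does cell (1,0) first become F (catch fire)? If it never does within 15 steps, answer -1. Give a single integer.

Step 1: cell (1,0)='F' (+3 fires, +1 burnt)
  -> target ignites at step 1
Step 2: cell (1,0)='.' (+4 fires, +3 burnt)
Step 3: cell (1,0)='.' (+4 fires, +4 burnt)
Step 4: cell (1,0)='.' (+5 fires, +4 burnt)
Step 5: cell (1,0)='.' (+5 fires, +5 burnt)
Step 6: cell (1,0)='.' (+3 fires, +5 burnt)
Step 7: cell (1,0)='.' (+2 fires, +3 burnt)
Step 8: cell (1,0)='.' (+0 fires, +2 burnt)
  fire out at step 8

1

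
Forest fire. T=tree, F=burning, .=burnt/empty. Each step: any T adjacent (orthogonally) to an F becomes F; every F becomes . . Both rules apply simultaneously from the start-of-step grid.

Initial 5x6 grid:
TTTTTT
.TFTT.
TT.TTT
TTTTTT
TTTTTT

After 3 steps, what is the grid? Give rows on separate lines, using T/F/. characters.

Step 1: 3 trees catch fire, 1 burn out
  TTFTTT
  .F.FT.
  TT.TTT
  TTTTTT
  TTTTTT
Step 2: 5 trees catch fire, 3 burn out
  TF.FTT
  ....F.
  TF.FTT
  TTTTTT
  TTTTTT
Step 3: 6 trees catch fire, 5 burn out
  F...FT
  ......
  F...FT
  TFTFTT
  TTTTTT

F...FT
......
F...FT
TFTFTT
TTTTTT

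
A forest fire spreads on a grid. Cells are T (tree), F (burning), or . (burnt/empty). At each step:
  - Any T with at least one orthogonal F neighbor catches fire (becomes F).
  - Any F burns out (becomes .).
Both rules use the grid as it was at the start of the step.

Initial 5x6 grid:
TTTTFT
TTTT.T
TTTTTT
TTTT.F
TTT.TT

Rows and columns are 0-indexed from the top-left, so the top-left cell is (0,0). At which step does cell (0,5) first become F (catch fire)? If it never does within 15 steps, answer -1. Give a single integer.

Step 1: cell (0,5)='F' (+4 fires, +2 burnt)
  -> target ignites at step 1
Step 2: cell (0,5)='.' (+5 fires, +4 burnt)
Step 3: cell (0,5)='.' (+3 fires, +5 burnt)
Step 4: cell (0,5)='.' (+4 fires, +3 burnt)
Step 5: cell (0,5)='.' (+3 fires, +4 burnt)
Step 6: cell (0,5)='.' (+3 fires, +3 burnt)
Step 7: cell (0,5)='.' (+2 fires, +3 burnt)
Step 8: cell (0,5)='.' (+1 fires, +2 burnt)
Step 9: cell (0,5)='.' (+0 fires, +1 burnt)
  fire out at step 9

1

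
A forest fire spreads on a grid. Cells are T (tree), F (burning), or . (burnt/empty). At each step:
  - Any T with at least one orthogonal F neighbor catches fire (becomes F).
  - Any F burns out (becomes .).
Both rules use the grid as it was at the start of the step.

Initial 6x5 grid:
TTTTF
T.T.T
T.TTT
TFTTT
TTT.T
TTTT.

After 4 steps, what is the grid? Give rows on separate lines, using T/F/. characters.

Step 1: 5 trees catch fire, 2 burn out
  TTTF.
  T.T.F
  T.TTT
  F.FTT
  TFT.T
  TTTT.
Step 2: 8 trees catch fire, 5 burn out
  TTF..
  T.T..
  F.FTF
  ...FT
  F.F.T
  TFTT.
Step 3: 7 trees catch fire, 8 burn out
  TF...
  F.F..
  ...F.
  ....F
  ....T
  F.FT.
Step 4: 3 trees catch fire, 7 burn out
  F....
  .....
  .....
  .....
  ....F
  ...F.

F....
.....
.....
.....
....F
...F.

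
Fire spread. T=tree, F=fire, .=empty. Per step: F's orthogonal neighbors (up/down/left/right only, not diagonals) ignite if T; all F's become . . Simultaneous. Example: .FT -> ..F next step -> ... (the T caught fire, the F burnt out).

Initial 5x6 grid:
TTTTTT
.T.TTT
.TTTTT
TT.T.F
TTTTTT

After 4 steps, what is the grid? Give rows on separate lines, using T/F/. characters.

Step 1: 2 trees catch fire, 1 burn out
  TTTTTT
  .T.TTT
  .TTTTF
  TT.T..
  TTTTTF
Step 2: 3 trees catch fire, 2 burn out
  TTTTTT
  .T.TTF
  .TTTF.
  TT.T..
  TTTTF.
Step 3: 4 trees catch fire, 3 burn out
  TTTTTF
  .T.TF.
  .TTF..
  TT.T..
  TTTF..
Step 4: 5 trees catch fire, 4 burn out
  TTTTF.
  .T.F..
  .TF...
  TT.F..
  TTF...

TTTTF.
.T.F..
.TF...
TT.F..
TTF...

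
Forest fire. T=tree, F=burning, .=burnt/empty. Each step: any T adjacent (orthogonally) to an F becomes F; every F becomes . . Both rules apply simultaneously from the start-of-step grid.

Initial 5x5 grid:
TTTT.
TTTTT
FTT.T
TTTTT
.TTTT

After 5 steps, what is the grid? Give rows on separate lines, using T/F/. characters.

Step 1: 3 trees catch fire, 1 burn out
  TTTT.
  FTTTT
  .FT.T
  FTTTT
  .TTTT
Step 2: 4 trees catch fire, 3 burn out
  FTTT.
  .FTTT
  ..F.T
  .FTTT
  .TTTT
Step 3: 4 trees catch fire, 4 burn out
  .FTT.
  ..FTT
  ....T
  ..FTT
  .FTTT
Step 4: 4 trees catch fire, 4 burn out
  ..FT.
  ...FT
  ....T
  ...FT
  ..FTT
Step 5: 4 trees catch fire, 4 burn out
  ...F.
  ....F
  ....T
  ....F
  ...FT

...F.
....F
....T
....F
...FT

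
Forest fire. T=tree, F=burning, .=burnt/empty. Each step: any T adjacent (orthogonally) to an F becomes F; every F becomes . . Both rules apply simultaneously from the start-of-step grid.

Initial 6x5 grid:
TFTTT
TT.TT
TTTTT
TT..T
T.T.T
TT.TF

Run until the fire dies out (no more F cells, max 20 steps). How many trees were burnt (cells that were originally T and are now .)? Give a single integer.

Answer: 21

Derivation:
Step 1: +5 fires, +2 burnt (F count now 5)
Step 2: +4 fires, +5 burnt (F count now 4)
Step 3: +6 fires, +4 burnt (F count now 6)
Step 4: +3 fires, +6 burnt (F count now 3)
Step 5: +1 fires, +3 burnt (F count now 1)
Step 6: +1 fires, +1 burnt (F count now 1)
Step 7: +1 fires, +1 burnt (F count now 1)
Step 8: +0 fires, +1 burnt (F count now 0)
Fire out after step 8
Initially T: 22, now '.': 29
Total burnt (originally-T cells now '.'): 21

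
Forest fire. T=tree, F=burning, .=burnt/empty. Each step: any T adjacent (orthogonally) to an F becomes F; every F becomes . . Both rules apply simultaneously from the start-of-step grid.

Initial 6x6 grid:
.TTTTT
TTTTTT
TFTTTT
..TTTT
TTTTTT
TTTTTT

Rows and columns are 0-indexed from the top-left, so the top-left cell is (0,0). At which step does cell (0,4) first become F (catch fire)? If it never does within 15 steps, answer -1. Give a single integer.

Step 1: cell (0,4)='T' (+3 fires, +1 burnt)
Step 2: cell (0,4)='T' (+5 fires, +3 burnt)
Step 3: cell (0,4)='T' (+5 fires, +5 burnt)
Step 4: cell (0,4)='T' (+7 fires, +5 burnt)
Step 5: cell (0,4)='F' (+7 fires, +7 burnt)
  -> target ignites at step 5
Step 6: cell (0,4)='.' (+4 fires, +7 burnt)
Step 7: cell (0,4)='.' (+1 fires, +4 burnt)
Step 8: cell (0,4)='.' (+0 fires, +1 burnt)
  fire out at step 8

5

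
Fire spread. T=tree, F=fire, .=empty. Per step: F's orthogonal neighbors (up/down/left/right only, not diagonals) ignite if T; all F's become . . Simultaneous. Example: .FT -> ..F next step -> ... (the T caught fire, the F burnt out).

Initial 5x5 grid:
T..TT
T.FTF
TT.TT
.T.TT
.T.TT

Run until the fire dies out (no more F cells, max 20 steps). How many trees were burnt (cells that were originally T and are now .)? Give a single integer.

Answer: 9

Derivation:
Step 1: +3 fires, +2 burnt (F count now 3)
Step 2: +3 fires, +3 burnt (F count now 3)
Step 3: +2 fires, +3 burnt (F count now 2)
Step 4: +1 fires, +2 burnt (F count now 1)
Step 5: +0 fires, +1 burnt (F count now 0)
Fire out after step 5
Initially T: 15, now '.': 19
Total burnt (originally-T cells now '.'): 9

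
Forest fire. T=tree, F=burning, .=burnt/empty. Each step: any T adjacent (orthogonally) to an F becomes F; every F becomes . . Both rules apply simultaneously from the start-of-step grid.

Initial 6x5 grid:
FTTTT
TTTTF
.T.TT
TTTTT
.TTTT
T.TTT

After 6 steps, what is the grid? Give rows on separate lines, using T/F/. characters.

Step 1: 5 trees catch fire, 2 burn out
  .FTTF
  FTTF.
  .T.TF
  TTTTT
  .TTTT
  T.TTT
Step 2: 6 trees catch fire, 5 burn out
  ..FF.
  .FF..
  .T.F.
  TTTTF
  .TTTT
  T.TTT
Step 3: 3 trees catch fire, 6 burn out
  .....
  .....
  .F...
  TTTF.
  .TTTF
  T.TTT
Step 4: 4 trees catch fire, 3 burn out
  .....
  .....
  .....
  TFF..
  .TTF.
  T.TTF
Step 5: 4 trees catch fire, 4 burn out
  .....
  .....
  .....
  F....
  .FF..
  T.TF.
Step 6: 1 trees catch fire, 4 burn out
  .....
  .....
  .....
  .....
  .....
  T.F..

.....
.....
.....
.....
.....
T.F..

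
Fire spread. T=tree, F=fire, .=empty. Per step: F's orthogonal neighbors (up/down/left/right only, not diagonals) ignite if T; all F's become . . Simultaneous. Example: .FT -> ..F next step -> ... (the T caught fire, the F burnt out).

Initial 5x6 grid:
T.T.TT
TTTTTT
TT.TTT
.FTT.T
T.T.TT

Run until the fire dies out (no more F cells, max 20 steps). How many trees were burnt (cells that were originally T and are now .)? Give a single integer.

Step 1: +2 fires, +1 burnt (F count now 2)
Step 2: +4 fires, +2 burnt (F count now 4)
Step 3: +3 fires, +4 burnt (F count now 3)
Step 4: +4 fires, +3 burnt (F count now 4)
Step 5: +2 fires, +4 burnt (F count now 2)
Step 6: +3 fires, +2 burnt (F count now 3)
Step 7: +2 fires, +3 burnt (F count now 2)
Step 8: +1 fires, +2 burnt (F count now 1)
Step 9: +0 fires, +1 burnt (F count now 0)
Fire out after step 9
Initially T: 22, now '.': 29
Total burnt (originally-T cells now '.'): 21

Answer: 21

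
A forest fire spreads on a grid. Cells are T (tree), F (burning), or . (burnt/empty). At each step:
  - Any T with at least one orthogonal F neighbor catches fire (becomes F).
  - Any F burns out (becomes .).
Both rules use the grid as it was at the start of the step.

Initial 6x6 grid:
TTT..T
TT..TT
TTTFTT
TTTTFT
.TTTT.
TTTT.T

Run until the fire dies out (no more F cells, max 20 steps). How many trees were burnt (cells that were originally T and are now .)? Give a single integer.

Step 1: +5 fires, +2 burnt (F count now 5)
Step 2: +5 fires, +5 burnt (F count now 5)
Step 3: +6 fires, +5 burnt (F count now 6)
Step 4: +6 fires, +6 burnt (F count now 6)
Step 5: +3 fires, +6 burnt (F count now 3)
Step 6: +1 fires, +3 burnt (F count now 1)
Step 7: +0 fires, +1 burnt (F count now 0)
Fire out after step 7
Initially T: 27, now '.': 35
Total burnt (originally-T cells now '.'): 26

Answer: 26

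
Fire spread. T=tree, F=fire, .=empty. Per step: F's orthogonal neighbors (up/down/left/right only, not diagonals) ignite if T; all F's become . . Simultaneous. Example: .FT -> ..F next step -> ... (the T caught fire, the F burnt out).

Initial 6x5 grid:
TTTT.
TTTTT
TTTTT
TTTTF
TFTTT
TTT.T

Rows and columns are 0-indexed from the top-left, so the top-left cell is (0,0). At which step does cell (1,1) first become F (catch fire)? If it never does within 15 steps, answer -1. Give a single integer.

Step 1: cell (1,1)='T' (+7 fires, +2 burnt)
Step 2: cell (1,1)='T' (+9 fires, +7 burnt)
Step 3: cell (1,1)='F' (+4 fires, +9 burnt)
  -> target ignites at step 3
Step 4: cell (1,1)='.' (+4 fires, +4 burnt)
Step 5: cell (1,1)='.' (+2 fires, +4 burnt)
Step 6: cell (1,1)='.' (+0 fires, +2 burnt)
  fire out at step 6

3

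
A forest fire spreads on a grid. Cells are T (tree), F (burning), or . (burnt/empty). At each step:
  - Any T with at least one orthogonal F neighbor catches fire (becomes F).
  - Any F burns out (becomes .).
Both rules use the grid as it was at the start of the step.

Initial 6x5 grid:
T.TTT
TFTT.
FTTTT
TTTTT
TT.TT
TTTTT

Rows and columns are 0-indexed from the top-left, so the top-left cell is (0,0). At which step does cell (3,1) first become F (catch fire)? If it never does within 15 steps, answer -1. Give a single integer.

Step 1: cell (3,1)='T' (+4 fires, +2 burnt)
Step 2: cell (3,1)='F' (+6 fires, +4 burnt)
  -> target ignites at step 2
Step 3: cell (3,1)='.' (+5 fires, +6 burnt)
Step 4: cell (3,1)='.' (+4 fires, +5 burnt)
Step 5: cell (3,1)='.' (+3 fires, +4 burnt)
Step 6: cell (3,1)='.' (+2 fires, +3 burnt)
Step 7: cell (3,1)='.' (+1 fires, +2 burnt)
Step 8: cell (3,1)='.' (+0 fires, +1 burnt)
  fire out at step 8

2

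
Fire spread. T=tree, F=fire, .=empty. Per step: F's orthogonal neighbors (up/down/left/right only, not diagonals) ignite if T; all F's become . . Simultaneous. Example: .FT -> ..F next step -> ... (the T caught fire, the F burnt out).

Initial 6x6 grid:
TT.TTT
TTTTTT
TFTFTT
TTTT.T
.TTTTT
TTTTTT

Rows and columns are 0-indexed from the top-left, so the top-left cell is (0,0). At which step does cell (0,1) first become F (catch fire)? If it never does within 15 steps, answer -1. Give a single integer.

Step 1: cell (0,1)='T' (+7 fires, +2 burnt)
Step 2: cell (0,1)='F' (+10 fires, +7 burnt)
  -> target ignites at step 2
Step 3: cell (0,1)='.' (+8 fires, +10 burnt)
Step 4: cell (0,1)='.' (+5 fires, +8 burnt)
Step 5: cell (0,1)='.' (+1 fires, +5 burnt)
Step 6: cell (0,1)='.' (+0 fires, +1 burnt)
  fire out at step 6

2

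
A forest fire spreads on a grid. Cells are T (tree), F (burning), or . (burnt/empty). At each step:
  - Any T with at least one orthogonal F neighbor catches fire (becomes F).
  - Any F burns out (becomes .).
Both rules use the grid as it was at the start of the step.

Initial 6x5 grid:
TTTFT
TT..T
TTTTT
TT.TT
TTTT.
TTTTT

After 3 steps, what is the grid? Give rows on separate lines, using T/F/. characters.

Step 1: 2 trees catch fire, 1 burn out
  TTF.F
  TT..T
  TTTTT
  TT.TT
  TTTT.
  TTTTT
Step 2: 2 trees catch fire, 2 burn out
  TF...
  TT..F
  TTTTT
  TT.TT
  TTTT.
  TTTTT
Step 3: 3 trees catch fire, 2 burn out
  F....
  TF...
  TTTTF
  TT.TT
  TTTT.
  TTTTT

F....
TF...
TTTTF
TT.TT
TTTT.
TTTTT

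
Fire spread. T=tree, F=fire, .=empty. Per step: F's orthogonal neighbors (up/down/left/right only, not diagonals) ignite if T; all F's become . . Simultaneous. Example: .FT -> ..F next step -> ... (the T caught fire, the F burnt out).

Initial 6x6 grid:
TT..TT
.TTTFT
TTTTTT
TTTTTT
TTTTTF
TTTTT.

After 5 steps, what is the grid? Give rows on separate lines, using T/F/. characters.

Step 1: 6 trees catch fire, 2 burn out
  TT..FT
  .TTF.F
  TTTTFT
  TTTTTF
  TTTTF.
  TTTTT.
Step 2: 7 trees catch fire, 6 burn out
  TT...F
  .TF...
  TTTF.F
  TTTTF.
  TTTF..
  TTTTF.
Step 3: 5 trees catch fire, 7 burn out
  TT....
  .F....
  TTF...
  TTTF..
  TTF...
  TTTF..
Step 4: 5 trees catch fire, 5 burn out
  TF....
  ......
  TF....
  TTF...
  TF....
  TTF...
Step 5: 5 trees catch fire, 5 burn out
  F.....
  ......
  F.....
  TF....
  F.....
  TF....

F.....
......
F.....
TF....
F.....
TF....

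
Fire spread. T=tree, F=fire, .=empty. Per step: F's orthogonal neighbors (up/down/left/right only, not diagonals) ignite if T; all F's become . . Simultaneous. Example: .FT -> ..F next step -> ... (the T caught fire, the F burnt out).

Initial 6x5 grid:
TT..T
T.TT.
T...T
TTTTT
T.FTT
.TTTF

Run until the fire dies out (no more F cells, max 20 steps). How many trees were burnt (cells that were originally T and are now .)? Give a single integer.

Answer: 16

Derivation:
Step 1: +5 fires, +2 burnt (F count now 5)
Step 2: +4 fires, +5 burnt (F count now 4)
Step 3: +2 fires, +4 burnt (F count now 2)
Step 4: +2 fires, +2 burnt (F count now 2)
Step 5: +1 fires, +2 burnt (F count now 1)
Step 6: +1 fires, +1 burnt (F count now 1)
Step 7: +1 fires, +1 burnt (F count now 1)
Step 8: +0 fires, +1 burnt (F count now 0)
Fire out after step 8
Initially T: 19, now '.': 27
Total burnt (originally-T cells now '.'): 16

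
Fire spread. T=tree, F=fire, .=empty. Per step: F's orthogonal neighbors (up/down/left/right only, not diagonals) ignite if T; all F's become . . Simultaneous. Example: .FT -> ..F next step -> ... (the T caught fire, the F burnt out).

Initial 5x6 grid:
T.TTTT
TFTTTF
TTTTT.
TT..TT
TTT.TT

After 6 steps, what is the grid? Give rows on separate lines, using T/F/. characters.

Step 1: 5 trees catch fire, 2 burn out
  T.TTTF
  F.FTF.
  TFTTT.
  TT..TT
  TTT.TT
Step 2: 8 trees catch fire, 5 burn out
  F.FTF.
  ...F..
  F.FTF.
  TF..TT
  TTT.TT
Step 3: 5 trees catch fire, 8 burn out
  ...F..
  ......
  ...F..
  F...FT
  TFT.TT
Step 4: 4 trees catch fire, 5 burn out
  ......
  ......
  ......
  .....F
  F.F.FT
Step 5: 1 trees catch fire, 4 burn out
  ......
  ......
  ......
  ......
  .....F
Step 6: 0 trees catch fire, 1 burn out
  ......
  ......
  ......
  ......
  ......

......
......
......
......
......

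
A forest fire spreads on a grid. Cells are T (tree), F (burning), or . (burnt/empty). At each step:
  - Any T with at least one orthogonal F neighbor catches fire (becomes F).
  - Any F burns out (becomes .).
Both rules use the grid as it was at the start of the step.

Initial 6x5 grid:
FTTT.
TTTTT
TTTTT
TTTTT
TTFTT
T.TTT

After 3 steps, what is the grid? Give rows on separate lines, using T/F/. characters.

Step 1: 6 trees catch fire, 2 burn out
  .FTT.
  FTTTT
  TTTTT
  TTFTT
  TF.FT
  T.FTT
Step 2: 9 trees catch fire, 6 burn out
  ..FT.
  .FTTT
  FTFTT
  TF.FT
  F...F
  T..FT
Step 3: 8 trees catch fire, 9 burn out
  ...F.
  ..FTT
  .F.FT
  F...F
  .....
  F...F

...F.
..FTT
.F.FT
F...F
.....
F...F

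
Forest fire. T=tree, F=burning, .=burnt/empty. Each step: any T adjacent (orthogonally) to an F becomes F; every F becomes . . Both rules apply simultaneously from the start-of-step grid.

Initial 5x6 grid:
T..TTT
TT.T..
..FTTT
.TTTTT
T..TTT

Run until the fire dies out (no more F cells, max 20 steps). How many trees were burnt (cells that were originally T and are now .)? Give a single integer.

Step 1: +2 fires, +1 burnt (F count now 2)
Step 2: +4 fires, +2 burnt (F count now 4)
Step 3: +4 fires, +4 burnt (F count now 4)
Step 4: +3 fires, +4 burnt (F count now 3)
Step 5: +2 fires, +3 burnt (F count now 2)
Step 6: +0 fires, +2 burnt (F count now 0)
Fire out after step 6
Initially T: 19, now '.': 26
Total burnt (originally-T cells now '.'): 15

Answer: 15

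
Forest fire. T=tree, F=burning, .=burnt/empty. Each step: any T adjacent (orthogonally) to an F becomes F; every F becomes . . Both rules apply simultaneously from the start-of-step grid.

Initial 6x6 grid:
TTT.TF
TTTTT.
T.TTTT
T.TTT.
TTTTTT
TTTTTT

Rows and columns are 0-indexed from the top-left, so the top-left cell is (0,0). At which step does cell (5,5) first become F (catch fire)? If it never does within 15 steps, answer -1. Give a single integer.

Step 1: cell (5,5)='T' (+1 fires, +1 burnt)
Step 2: cell (5,5)='T' (+1 fires, +1 burnt)
Step 3: cell (5,5)='T' (+2 fires, +1 burnt)
Step 4: cell (5,5)='T' (+4 fires, +2 burnt)
Step 5: cell (5,5)='T' (+5 fires, +4 burnt)
Step 6: cell (5,5)='T' (+6 fires, +5 burnt)
Step 7: cell (5,5)='F' (+5 fires, +6 burnt)
  -> target ignites at step 7
Step 8: cell (5,5)='.' (+3 fires, +5 burnt)
Step 9: cell (5,5)='.' (+2 fires, +3 burnt)
Step 10: cell (5,5)='.' (+1 fires, +2 burnt)
Step 11: cell (5,5)='.' (+0 fires, +1 burnt)
  fire out at step 11

7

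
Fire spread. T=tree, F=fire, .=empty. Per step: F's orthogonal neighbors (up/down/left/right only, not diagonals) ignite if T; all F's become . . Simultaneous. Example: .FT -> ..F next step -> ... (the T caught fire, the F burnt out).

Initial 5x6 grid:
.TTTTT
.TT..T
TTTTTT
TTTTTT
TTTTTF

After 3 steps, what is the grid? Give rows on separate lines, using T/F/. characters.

Step 1: 2 trees catch fire, 1 burn out
  .TTTTT
  .TT..T
  TTTTTT
  TTTTTF
  TTTTF.
Step 2: 3 trees catch fire, 2 burn out
  .TTTTT
  .TT..T
  TTTTTF
  TTTTF.
  TTTF..
Step 3: 4 trees catch fire, 3 burn out
  .TTTTT
  .TT..F
  TTTTF.
  TTTF..
  TTF...

.TTTTT
.TT..F
TTTTF.
TTTF..
TTF...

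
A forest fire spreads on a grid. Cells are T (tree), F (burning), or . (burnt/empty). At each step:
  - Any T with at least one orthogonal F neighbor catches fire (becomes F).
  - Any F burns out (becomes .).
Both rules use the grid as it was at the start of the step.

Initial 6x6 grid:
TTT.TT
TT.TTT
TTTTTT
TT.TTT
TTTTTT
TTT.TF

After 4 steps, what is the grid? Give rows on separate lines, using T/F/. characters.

Step 1: 2 trees catch fire, 1 burn out
  TTT.TT
  TT.TTT
  TTTTTT
  TT.TTT
  TTTTTF
  TTT.F.
Step 2: 2 trees catch fire, 2 burn out
  TTT.TT
  TT.TTT
  TTTTTT
  TT.TTF
  TTTTF.
  TTT...
Step 3: 3 trees catch fire, 2 burn out
  TTT.TT
  TT.TTT
  TTTTTF
  TT.TF.
  TTTF..
  TTT...
Step 4: 4 trees catch fire, 3 burn out
  TTT.TT
  TT.TTF
  TTTTF.
  TT.F..
  TTF...
  TTT...

TTT.TT
TT.TTF
TTTTF.
TT.F..
TTF...
TTT...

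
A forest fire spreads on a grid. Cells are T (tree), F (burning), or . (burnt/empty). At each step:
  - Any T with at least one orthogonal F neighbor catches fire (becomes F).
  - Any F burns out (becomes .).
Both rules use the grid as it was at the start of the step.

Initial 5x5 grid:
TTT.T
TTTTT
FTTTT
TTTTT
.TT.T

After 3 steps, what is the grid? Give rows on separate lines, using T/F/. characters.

Step 1: 3 trees catch fire, 1 burn out
  TTT.T
  FTTTT
  .FTTT
  FTTTT
  .TT.T
Step 2: 4 trees catch fire, 3 burn out
  FTT.T
  .FTTT
  ..FTT
  .FTTT
  .TT.T
Step 3: 5 trees catch fire, 4 burn out
  .FT.T
  ..FTT
  ...FT
  ..FTT
  .FT.T

.FT.T
..FTT
...FT
..FTT
.FT.T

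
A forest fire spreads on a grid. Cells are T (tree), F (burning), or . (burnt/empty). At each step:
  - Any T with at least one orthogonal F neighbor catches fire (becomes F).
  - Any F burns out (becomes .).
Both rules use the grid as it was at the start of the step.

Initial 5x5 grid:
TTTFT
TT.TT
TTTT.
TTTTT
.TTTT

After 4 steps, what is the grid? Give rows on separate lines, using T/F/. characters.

Step 1: 3 trees catch fire, 1 burn out
  TTF.F
  TT.FT
  TTTT.
  TTTTT
  .TTTT
Step 2: 3 trees catch fire, 3 burn out
  TF...
  TT..F
  TTTF.
  TTTTT
  .TTTT
Step 3: 4 trees catch fire, 3 burn out
  F....
  TF...
  TTF..
  TTTFT
  .TTTT
Step 4: 5 trees catch fire, 4 burn out
  .....
  F....
  TF...
  TTF.F
  .TTFT

.....
F....
TF...
TTF.F
.TTFT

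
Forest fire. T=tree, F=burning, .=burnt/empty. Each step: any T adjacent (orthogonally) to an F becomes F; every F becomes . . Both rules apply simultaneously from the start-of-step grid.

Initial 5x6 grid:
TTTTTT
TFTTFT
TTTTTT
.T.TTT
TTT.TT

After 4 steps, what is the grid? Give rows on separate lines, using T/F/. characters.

Step 1: 8 trees catch fire, 2 burn out
  TFTTFT
  F.FF.F
  TFTTFT
  .T.TTT
  TTT.TT
Step 2: 10 trees catch fire, 8 burn out
  F.FF.F
  ......
  F.FF.F
  .F.TFT
  TTT.TT
Step 3: 4 trees catch fire, 10 burn out
  ......
  ......
  ......
  ...F.F
  TFT.FT
Step 4: 3 trees catch fire, 4 burn out
  ......
  ......
  ......
  ......
  F.F..F

......
......
......
......
F.F..F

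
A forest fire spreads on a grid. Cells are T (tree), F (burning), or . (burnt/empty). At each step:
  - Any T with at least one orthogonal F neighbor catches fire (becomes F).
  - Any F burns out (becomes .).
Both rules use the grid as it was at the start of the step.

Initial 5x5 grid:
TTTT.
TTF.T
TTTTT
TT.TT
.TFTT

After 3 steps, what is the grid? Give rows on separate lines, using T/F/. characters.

Step 1: 5 trees catch fire, 2 burn out
  TTFT.
  TF..T
  TTFTT
  TT.TT
  .F.FT
Step 2: 8 trees catch fire, 5 burn out
  TF.F.
  F...T
  TF.FT
  TF.FT
  ....F
Step 3: 5 trees catch fire, 8 burn out
  F....
  ....T
  F...F
  F...F
  .....

F....
....T
F...F
F...F
.....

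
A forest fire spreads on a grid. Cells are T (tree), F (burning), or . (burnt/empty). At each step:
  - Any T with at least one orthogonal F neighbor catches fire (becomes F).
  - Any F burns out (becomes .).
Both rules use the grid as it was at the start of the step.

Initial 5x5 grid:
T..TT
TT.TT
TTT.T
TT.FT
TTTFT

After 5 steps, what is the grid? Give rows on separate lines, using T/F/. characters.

Step 1: 3 trees catch fire, 2 burn out
  T..TT
  TT.TT
  TTT.T
  TT..F
  TTF.F
Step 2: 2 trees catch fire, 3 burn out
  T..TT
  TT.TT
  TTT.F
  TT...
  TF...
Step 3: 3 trees catch fire, 2 burn out
  T..TT
  TT.TF
  TTT..
  TF...
  F....
Step 4: 4 trees catch fire, 3 burn out
  T..TF
  TT.F.
  TFT..
  F....
  .....
Step 5: 4 trees catch fire, 4 burn out
  T..F.
  TF...
  F.F..
  .....
  .....

T..F.
TF...
F.F..
.....
.....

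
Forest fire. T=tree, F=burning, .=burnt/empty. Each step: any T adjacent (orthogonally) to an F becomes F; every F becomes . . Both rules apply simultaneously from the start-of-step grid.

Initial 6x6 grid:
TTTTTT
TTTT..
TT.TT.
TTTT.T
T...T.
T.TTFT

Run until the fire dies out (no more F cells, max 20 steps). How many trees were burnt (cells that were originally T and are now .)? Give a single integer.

Step 1: +3 fires, +1 burnt (F count now 3)
Step 2: +1 fires, +3 burnt (F count now 1)
Step 3: +0 fires, +1 burnt (F count now 0)
Fire out after step 3
Initially T: 25, now '.': 15
Total burnt (originally-T cells now '.'): 4

Answer: 4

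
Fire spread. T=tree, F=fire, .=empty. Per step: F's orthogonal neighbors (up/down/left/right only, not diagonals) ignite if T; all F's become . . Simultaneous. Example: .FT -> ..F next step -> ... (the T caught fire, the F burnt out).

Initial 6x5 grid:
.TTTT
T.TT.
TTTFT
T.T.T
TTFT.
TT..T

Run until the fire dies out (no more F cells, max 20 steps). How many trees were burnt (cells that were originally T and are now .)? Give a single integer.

Step 1: +6 fires, +2 burnt (F count now 6)
Step 2: +6 fires, +6 burnt (F count now 6)
Step 3: +5 fires, +6 burnt (F count now 5)
Step 4: +2 fires, +5 burnt (F count now 2)
Step 5: +0 fires, +2 burnt (F count now 0)
Fire out after step 5
Initially T: 20, now '.': 29
Total burnt (originally-T cells now '.'): 19

Answer: 19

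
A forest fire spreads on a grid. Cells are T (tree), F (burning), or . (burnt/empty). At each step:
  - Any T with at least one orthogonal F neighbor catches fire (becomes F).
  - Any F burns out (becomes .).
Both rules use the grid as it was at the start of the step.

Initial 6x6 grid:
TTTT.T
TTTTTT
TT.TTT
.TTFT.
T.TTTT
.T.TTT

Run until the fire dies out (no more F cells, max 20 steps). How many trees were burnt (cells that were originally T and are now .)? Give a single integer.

Step 1: +4 fires, +1 burnt (F count now 4)
Step 2: +6 fires, +4 burnt (F count now 6)
Step 3: +7 fires, +6 burnt (F count now 7)
Step 4: +5 fires, +7 burnt (F count now 5)
Step 5: +3 fires, +5 burnt (F count now 3)
Step 6: +1 fires, +3 burnt (F count now 1)
Step 7: +0 fires, +1 burnt (F count now 0)
Fire out after step 7
Initially T: 28, now '.': 34
Total burnt (originally-T cells now '.'): 26

Answer: 26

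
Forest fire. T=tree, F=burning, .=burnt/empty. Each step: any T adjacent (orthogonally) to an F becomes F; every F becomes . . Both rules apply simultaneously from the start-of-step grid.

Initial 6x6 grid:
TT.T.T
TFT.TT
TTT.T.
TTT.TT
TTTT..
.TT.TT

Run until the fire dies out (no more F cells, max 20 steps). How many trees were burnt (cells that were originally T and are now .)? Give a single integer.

Step 1: +4 fires, +1 burnt (F count now 4)
Step 2: +4 fires, +4 burnt (F count now 4)
Step 3: +3 fires, +4 burnt (F count now 3)
Step 4: +3 fires, +3 burnt (F count now 3)
Step 5: +2 fires, +3 burnt (F count now 2)
Step 6: +0 fires, +2 burnt (F count now 0)
Fire out after step 6
Initially T: 25, now '.': 27
Total burnt (originally-T cells now '.'): 16

Answer: 16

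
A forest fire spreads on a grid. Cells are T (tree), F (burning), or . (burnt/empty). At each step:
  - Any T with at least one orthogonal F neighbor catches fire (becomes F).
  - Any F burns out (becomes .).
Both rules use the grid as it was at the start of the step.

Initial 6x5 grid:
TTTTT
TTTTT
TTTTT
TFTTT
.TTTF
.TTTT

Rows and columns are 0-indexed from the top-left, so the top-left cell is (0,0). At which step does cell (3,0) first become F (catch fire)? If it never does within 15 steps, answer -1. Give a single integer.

Step 1: cell (3,0)='F' (+7 fires, +2 burnt)
  -> target ignites at step 1
Step 2: cell (3,0)='.' (+8 fires, +7 burnt)
Step 3: cell (3,0)='.' (+6 fires, +8 burnt)
Step 4: cell (3,0)='.' (+4 fires, +6 burnt)
Step 5: cell (3,0)='.' (+1 fires, +4 burnt)
Step 6: cell (3,0)='.' (+0 fires, +1 burnt)
  fire out at step 6

1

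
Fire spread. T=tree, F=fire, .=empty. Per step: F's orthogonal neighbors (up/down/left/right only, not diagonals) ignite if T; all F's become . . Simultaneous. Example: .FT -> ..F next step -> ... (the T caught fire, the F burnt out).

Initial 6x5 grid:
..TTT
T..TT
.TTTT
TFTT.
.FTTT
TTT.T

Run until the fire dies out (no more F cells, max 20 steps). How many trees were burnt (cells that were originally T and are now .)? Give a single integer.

Step 1: +5 fires, +2 burnt (F count now 5)
Step 2: +5 fires, +5 burnt (F count now 5)
Step 3: +2 fires, +5 burnt (F count now 2)
Step 4: +3 fires, +2 burnt (F count now 3)
Step 5: +2 fires, +3 burnt (F count now 2)
Step 6: +2 fires, +2 burnt (F count now 2)
Step 7: +0 fires, +2 burnt (F count now 0)
Fire out after step 7
Initially T: 20, now '.': 29
Total burnt (originally-T cells now '.'): 19

Answer: 19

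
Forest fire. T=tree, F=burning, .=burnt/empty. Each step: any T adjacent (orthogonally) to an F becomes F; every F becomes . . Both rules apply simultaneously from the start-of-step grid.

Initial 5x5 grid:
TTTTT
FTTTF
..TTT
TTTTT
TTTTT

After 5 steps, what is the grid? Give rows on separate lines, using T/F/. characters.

Step 1: 5 trees catch fire, 2 burn out
  FTTTF
  .FTF.
  ..TTF
  TTTTT
  TTTTT
Step 2: 5 trees catch fire, 5 burn out
  .FTF.
  ..F..
  ..TF.
  TTTTF
  TTTTT
Step 3: 4 trees catch fire, 5 burn out
  ..F..
  .....
  ..F..
  TTTF.
  TTTTF
Step 4: 2 trees catch fire, 4 burn out
  .....
  .....
  .....
  TTF..
  TTTF.
Step 5: 2 trees catch fire, 2 burn out
  .....
  .....
  .....
  TF...
  TTF..

.....
.....
.....
TF...
TTF..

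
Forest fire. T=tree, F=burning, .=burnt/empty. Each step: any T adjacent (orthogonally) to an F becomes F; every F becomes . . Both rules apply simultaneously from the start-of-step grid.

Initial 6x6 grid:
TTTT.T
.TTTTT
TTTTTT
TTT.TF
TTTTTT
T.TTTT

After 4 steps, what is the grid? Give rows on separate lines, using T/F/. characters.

Step 1: 3 trees catch fire, 1 burn out
  TTTT.T
  .TTTTT
  TTTTTF
  TTT.F.
  TTTTTF
  T.TTTT
Step 2: 4 trees catch fire, 3 burn out
  TTTT.T
  .TTTTF
  TTTTF.
  TTT...
  TTTTF.
  T.TTTF
Step 3: 5 trees catch fire, 4 burn out
  TTTT.F
  .TTTF.
  TTTF..
  TTT...
  TTTF..
  T.TTF.
Step 4: 4 trees catch fire, 5 burn out
  TTTT..
  .TTF..
  TTF...
  TTT...
  TTF...
  T.TF..

TTTT..
.TTF..
TTF...
TTT...
TTF...
T.TF..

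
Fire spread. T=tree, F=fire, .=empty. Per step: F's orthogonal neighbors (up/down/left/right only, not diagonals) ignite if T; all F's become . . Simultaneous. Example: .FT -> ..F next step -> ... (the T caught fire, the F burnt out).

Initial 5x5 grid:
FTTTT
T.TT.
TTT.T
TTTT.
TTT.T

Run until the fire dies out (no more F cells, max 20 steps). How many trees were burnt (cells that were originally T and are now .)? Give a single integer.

Step 1: +2 fires, +1 burnt (F count now 2)
Step 2: +2 fires, +2 burnt (F count now 2)
Step 3: +4 fires, +2 burnt (F count now 4)
Step 4: +5 fires, +4 burnt (F count now 5)
Step 5: +2 fires, +5 burnt (F count now 2)
Step 6: +2 fires, +2 burnt (F count now 2)
Step 7: +0 fires, +2 burnt (F count now 0)
Fire out after step 7
Initially T: 19, now '.': 23
Total burnt (originally-T cells now '.'): 17

Answer: 17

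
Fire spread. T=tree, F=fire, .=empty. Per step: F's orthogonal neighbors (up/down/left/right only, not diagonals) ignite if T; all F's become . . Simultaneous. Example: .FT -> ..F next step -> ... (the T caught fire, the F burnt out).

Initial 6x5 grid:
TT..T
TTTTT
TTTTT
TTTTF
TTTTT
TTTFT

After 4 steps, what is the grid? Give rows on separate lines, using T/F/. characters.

Step 1: 6 trees catch fire, 2 burn out
  TT..T
  TTTTT
  TTTTF
  TTTF.
  TTTFF
  TTF.F
Step 2: 5 trees catch fire, 6 burn out
  TT..T
  TTTTF
  TTTF.
  TTF..
  TTF..
  TF...
Step 3: 6 trees catch fire, 5 burn out
  TT..F
  TTTF.
  TTF..
  TF...
  TF...
  F....
Step 4: 4 trees catch fire, 6 burn out
  TT...
  TTF..
  TF...
  F....
  F....
  .....

TT...
TTF..
TF...
F....
F....
.....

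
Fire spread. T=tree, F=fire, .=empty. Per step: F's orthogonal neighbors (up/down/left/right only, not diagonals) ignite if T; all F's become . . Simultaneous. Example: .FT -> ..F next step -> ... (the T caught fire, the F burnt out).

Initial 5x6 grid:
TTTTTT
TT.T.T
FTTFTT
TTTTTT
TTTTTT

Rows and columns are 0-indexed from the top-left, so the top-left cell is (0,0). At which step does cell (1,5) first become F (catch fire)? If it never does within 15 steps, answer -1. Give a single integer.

Step 1: cell (1,5)='T' (+7 fires, +2 burnt)
Step 2: cell (1,5)='T' (+9 fires, +7 burnt)
Step 3: cell (1,5)='F' (+8 fires, +9 burnt)
  -> target ignites at step 3
Step 4: cell (1,5)='.' (+2 fires, +8 burnt)
Step 5: cell (1,5)='.' (+0 fires, +2 burnt)
  fire out at step 5

3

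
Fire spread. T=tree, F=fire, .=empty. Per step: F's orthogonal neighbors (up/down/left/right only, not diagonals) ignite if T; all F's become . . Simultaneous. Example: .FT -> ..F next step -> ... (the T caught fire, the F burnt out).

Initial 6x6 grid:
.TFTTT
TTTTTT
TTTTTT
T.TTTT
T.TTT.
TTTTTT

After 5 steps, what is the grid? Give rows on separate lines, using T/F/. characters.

Step 1: 3 trees catch fire, 1 burn out
  .F.FTT
  TTFTTT
  TTTTTT
  T.TTTT
  T.TTT.
  TTTTTT
Step 2: 4 trees catch fire, 3 burn out
  ....FT
  TF.FTT
  TTFTTT
  T.TTTT
  T.TTT.
  TTTTTT
Step 3: 6 trees catch fire, 4 burn out
  .....F
  F...FT
  TF.FTT
  T.FTTT
  T.TTT.
  TTTTTT
Step 4: 5 trees catch fire, 6 burn out
  ......
  .....F
  F...FT
  T..FTT
  T.FTT.
  TTTTTT
Step 5: 5 trees catch fire, 5 burn out
  ......
  ......
  .....F
  F...FT
  T..FT.
  TTFTTT

......
......
.....F
F...FT
T..FT.
TTFTTT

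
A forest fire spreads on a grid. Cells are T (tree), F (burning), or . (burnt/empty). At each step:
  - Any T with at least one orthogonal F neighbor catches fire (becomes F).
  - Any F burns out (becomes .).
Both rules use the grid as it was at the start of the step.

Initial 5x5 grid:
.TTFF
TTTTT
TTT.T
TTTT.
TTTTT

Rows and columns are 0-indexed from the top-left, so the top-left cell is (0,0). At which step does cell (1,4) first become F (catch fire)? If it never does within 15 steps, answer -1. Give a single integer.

Step 1: cell (1,4)='F' (+3 fires, +2 burnt)
  -> target ignites at step 1
Step 2: cell (1,4)='.' (+3 fires, +3 burnt)
Step 3: cell (1,4)='.' (+2 fires, +3 burnt)
Step 4: cell (1,4)='.' (+3 fires, +2 burnt)
Step 5: cell (1,4)='.' (+4 fires, +3 burnt)
Step 6: cell (1,4)='.' (+3 fires, +4 burnt)
Step 7: cell (1,4)='.' (+2 fires, +3 burnt)
Step 8: cell (1,4)='.' (+0 fires, +2 burnt)
  fire out at step 8

1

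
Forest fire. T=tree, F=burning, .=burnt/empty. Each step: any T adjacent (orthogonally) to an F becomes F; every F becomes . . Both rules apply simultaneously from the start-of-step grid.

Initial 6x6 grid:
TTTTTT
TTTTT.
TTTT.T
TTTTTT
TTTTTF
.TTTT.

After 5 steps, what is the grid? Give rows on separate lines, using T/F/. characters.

Step 1: 2 trees catch fire, 1 burn out
  TTTTTT
  TTTTT.
  TTTT.T
  TTTTTF
  TTTTF.
  .TTTT.
Step 2: 4 trees catch fire, 2 burn out
  TTTTTT
  TTTTT.
  TTTT.F
  TTTTF.
  TTTF..
  .TTTF.
Step 3: 3 trees catch fire, 4 burn out
  TTTTTT
  TTTTT.
  TTTT..
  TTTF..
  TTF...
  .TTF..
Step 4: 4 trees catch fire, 3 burn out
  TTTTTT
  TTTTT.
  TTTF..
  TTF...
  TF....
  .TF...
Step 5: 5 trees catch fire, 4 burn out
  TTTTTT
  TTTFT.
  TTF...
  TF....
  F.....
  .F....

TTTTTT
TTTFT.
TTF...
TF....
F.....
.F....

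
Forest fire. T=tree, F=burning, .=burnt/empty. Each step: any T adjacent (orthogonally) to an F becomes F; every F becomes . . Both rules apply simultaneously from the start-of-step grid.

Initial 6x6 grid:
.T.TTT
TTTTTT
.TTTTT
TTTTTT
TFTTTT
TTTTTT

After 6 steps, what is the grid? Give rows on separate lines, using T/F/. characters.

Step 1: 4 trees catch fire, 1 burn out
  .T.TTT
  TTTTTT
  .TTTTT
  TFTTTT
  F.FTTT
  TFTTTT
Step 2: 6 trees catch fire, 4 burn out
  .T.TTT
  TTTTTT
  .FTTTT
  F.FTTT
  ...FTT
  F.FTTT
Step 3: 5 trees catch fire, 6 burn out
  .T.TTT
  TFTTTT
  ..FTTT
  ...FTT
  ....FT
  ...FTT
Step 4: 7 trees catch fire, 5 burn out
  .F.TTT
  F.FTTT
  ...FTT
  ....FT
  .....F
  ....FT
Step 5: 4 trees catch fire, 7 burn out
  ...TTT
  ...FTT
  ....FT
  .....F
  ......
  .....F
Step 6: 3 trees catch fire, 4 burn out
  ...FTT
  ....FT
  .....F
  ......
  ......
  ......

...FTT
....FT
.....F
......
......
......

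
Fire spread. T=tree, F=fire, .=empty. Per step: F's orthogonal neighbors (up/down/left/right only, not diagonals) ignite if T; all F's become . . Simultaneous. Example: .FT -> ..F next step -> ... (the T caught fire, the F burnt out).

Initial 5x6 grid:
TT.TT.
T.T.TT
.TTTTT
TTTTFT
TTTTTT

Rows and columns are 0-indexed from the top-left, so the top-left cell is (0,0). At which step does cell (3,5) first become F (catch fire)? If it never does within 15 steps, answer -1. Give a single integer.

Step 1: cell (3,5)='F' (+4 fires, +1 burnt)
  -> target ignites at step 1
Step 2: cell (3,5)='.' (+6 fires, +4 burnt)
Step 3: cell (3,5)='.' (+5 fires, +6 burnt)
Step 4: cell (3,5)='.' (+5 fires, +5 burnt)
Step 5: cell (3,5)='.' (+1 fires, +5 burnt)
Step 6: cell (3,5)='.' (+0 fires, +1 burnt)
  fire out at step 6

1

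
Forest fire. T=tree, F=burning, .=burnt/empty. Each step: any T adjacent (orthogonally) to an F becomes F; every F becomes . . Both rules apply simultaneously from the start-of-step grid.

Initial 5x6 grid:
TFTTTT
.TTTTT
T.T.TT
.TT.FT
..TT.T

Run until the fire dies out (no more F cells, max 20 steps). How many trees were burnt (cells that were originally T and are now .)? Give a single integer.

Answer: 19

Derivation:
Step 1: +5 fires, +2 burnt (F count now 5)
Step 2: +5 fires, +5 burnt (F count now 5)
Step 3: +4 fires, +5 burnt (F count now 4)
Step 4: +2 fires, +4 burnt (F count now 2)
Step 5: +2 fires, +2 burnt (F count now 2)
Step 6: +1 fires, +2 burnt (F count now 1)
Step 7: +0 fires, +1 burnt (F count now 0)
Fire out after step 7
Initially T: 20, now '.': 29
Total burnt (originally-T cells now '.'): 19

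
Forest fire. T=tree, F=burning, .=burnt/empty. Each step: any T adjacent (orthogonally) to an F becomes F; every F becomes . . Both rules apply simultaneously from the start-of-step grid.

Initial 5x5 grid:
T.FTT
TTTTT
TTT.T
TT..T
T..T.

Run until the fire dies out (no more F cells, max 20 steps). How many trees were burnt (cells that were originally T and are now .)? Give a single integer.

Step 1: +2 fires, +1 burnt (F count now 2)
Step 2: +4 fires, +2 burnt (F count now 4)
Step 3: +3 fires, +4 burnt (F count now 3)
Step 4: +4 fires, +3 burnt (F count now 4)
Step 5: +2 fires, +4 burnt (F count now 2)
Step 6: +1 fires, +2 burnt (F count now 1)
Step 7: +0 fires, +1 burnt (F count now 0)
Fire out after step 7
Initially T: 17, now '.': 24
Total burnt (originally-T cells now '.'): 16

Answer: 16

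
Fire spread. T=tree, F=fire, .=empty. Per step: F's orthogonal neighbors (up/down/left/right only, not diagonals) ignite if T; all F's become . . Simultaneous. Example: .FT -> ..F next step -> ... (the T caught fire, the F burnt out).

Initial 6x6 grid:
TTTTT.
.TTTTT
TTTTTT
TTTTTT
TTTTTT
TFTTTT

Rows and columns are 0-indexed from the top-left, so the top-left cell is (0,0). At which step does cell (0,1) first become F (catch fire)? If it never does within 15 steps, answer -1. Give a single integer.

Step 1: cell (0,1)='T' (+3 fires, +1 burnt)
Step 2: cell (0,1)='T' (+4 fires, +3 burnt)
Step 3: cell (0,1)='T' (+5 fires, +4 burnt)
Step 4: cell (0,1)='T' (+6 fires, +5 burnt)
Step 5: cell (0,1)='F' (+5 fires, +6 burnt)
  -> target ignites at step 5
Step 6: cell (0,1)='.' (+5 fires, +5 burnt)
Step 7: cell (0,1)='.' (+3 fires, +5 burnt)
Step 8: cell (0,1)='.' (+2 fires, +3 burnt)
Step 9: cell (0,1)='.' (+0 fires, +2 burnt)
  fire out at step 9

5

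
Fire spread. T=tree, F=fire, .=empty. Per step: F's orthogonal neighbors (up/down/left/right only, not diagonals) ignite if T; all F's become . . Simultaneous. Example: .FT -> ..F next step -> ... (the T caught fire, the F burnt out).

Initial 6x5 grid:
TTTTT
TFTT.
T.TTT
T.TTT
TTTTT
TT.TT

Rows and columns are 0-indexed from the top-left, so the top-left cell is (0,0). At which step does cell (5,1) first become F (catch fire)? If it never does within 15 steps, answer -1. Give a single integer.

Step 1: cell (5,1)='T' (+3 fires, +1 burnt)
Step 2: cell (5,1)='T' (+5 fires, +3 burnt)
Step 3: cell (5,1)='T' (+4 fires, +5 burnt)
Step 4: cell (5,1)='T' (+5 fires, +4 burnt)
Step 5: cell (5,1)='T' (+4 fires, +5 burnt)
Step 6: cell (5,1)='F' (+3 fires, +4 burnt)
  -> target ignites at step 6
Step 7: cell (5,1)='.' (+1 fires, +3 burnt)
Step 8: cell (5,1)='.' (+0 fires, +1 burnt)
  fire out at step 8

6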